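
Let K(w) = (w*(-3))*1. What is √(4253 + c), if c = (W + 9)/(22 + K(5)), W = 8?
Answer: 2*√52129/7 ≈ 65.234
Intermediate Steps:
K(w) = -3*w (K(w) = -3*w*1 = -3*w)
c = 17/7 (c = (8 + 9)/(22 - 3*5) = 17/(22 - 15) = 17/7 ≈ 2.4286)
√(4253 + c) = √(4253 + 17/7) = √(29788/7) = 2*√52129/7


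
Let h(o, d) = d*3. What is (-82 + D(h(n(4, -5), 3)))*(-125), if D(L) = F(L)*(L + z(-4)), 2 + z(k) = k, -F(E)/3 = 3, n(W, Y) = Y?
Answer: 13625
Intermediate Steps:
F(E) = -9 (F(E) = -3*3 = -9)
h(o, d) = 3*d
z(k) = -2 + k
D(L) = 54 - 9*L (D(L) = -9*(L + (-2 - 4)) = -9*(L - 6) = -9*(-6 + L) = 54 - 9*L)
(-82 + D(h(n(4, -5), 3)))*(-125) = (-82 + (54 - 27*3))*(-125) = (-82 + (54 - 9*9))*(-125) = (-82 + (54 - 81))*(-125) = (-82 - 27)*(-125) = -109*(-125) = 13625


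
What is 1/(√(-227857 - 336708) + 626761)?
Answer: 626761/392829915686 - I*√564565/392829915686 ≈ 1.5955e-6 - 1.9127e-9*I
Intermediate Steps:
1/(√(-227857 - 336708) + 626761) = 1/(√(-564565) + 626761) = 1/(I*√564565 + 626761) = 1/(626761 + I*√564565)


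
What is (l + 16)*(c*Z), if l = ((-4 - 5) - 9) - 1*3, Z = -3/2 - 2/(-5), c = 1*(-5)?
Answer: -55/2 ≈ -27.500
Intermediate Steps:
c = -5
Z = -11/10 (Z = -3*1/2 - 2*(-1/5) = -3/2 + 2/5 = -11/10 ≈ -1.1000)
l = -21 (l = (-9 - 9) - 3 = -18 - 3 = -21)
(l + 16)*(c*Z) = (-21 + 16)*(-5*(-11/10)) = -5*11/2 = -55/2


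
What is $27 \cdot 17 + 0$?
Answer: $459$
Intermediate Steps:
$27 \cdot 17 + 0 = 459 + 0 = 459$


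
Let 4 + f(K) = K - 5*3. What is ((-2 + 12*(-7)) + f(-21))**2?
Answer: 15876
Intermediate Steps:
f(K) = -19 + K (f(K) = -4 + (K - 5*3) = -4 + (K - 15) = -4 + (-15 + K) = -19 + K)
((-2 + 12*(-7)) + f(-21))**2 = ((-2 + 12*(-7)) + (-19 - 21))**2 = ((-2 - 84) - 40)**2 = (-86 - 40)**2 = (-126)**2 = 15876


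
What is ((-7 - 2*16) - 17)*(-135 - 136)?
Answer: 15176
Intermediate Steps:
((-7 - 2*16) - 17)*(-135 - 136) = ((-7 - 32) - 17)*(-271) = (-39 - 17)*(-271) = -56*(-271) = 15176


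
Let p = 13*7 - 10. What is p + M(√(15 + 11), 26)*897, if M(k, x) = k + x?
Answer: 23403 + 897*√26 ≈ 27977.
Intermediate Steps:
p = 81 (p = 91 - 10 = 81)
p + M(√(15 + 11), 26)*897 = 81 + (√(15 + 11) + 26)*897 = 81 + (√26 + 26)*897 = 81 + (26 + √26)*897 = 81 + (23322 + 897*√26) = 23403 + 897*√26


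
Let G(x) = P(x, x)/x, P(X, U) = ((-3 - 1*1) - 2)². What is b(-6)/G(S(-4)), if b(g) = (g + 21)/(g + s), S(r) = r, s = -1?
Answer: 5/21 ≈ 0.23810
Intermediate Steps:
P(X, U) = 36 (P(X, U) = ((-3 - 1) - 2)² = (-4 - 2)² = (-6)² = 36)
G(x) = 36/x
b(g) = (21 + g)/(-1 + g) (b(g) = (g + 21)/(g - 1) = (21 + g)/(-1 + g))
b(-6)/G(S(-4)) = ((21 - 6)/(-1 - 6))/((36/(-4))) = (15/(-7))/((36*(-¼))) = -⅐*15/(-9) = -15/7*(-⅑) = 5/21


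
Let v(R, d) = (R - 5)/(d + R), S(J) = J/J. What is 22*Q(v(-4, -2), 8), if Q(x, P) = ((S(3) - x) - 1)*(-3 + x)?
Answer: 99/2 ≈ 49.500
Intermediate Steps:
S(J) = 1
v(R, d) = (-5 + R)/(R + d)
Q(x, P) = -x*(-3 + x) (Q(x, P) = ((1 - x) - 1)*(-3 + x) = (-x)*(-3 + x) = -x*(-3 + x))
22*Q(v(-4, -2), 8) = 22*(((-5 - 4)/(-4 - 2))*(3 - (-5 - 4)/(-4 - 2))) = 22*((-9/(-6))*(3 - (-9)/(-6))) = 22*((-⅙*(-9))*(3 - (-1)*(-9)/6)) = 22*(3*(3 - 1*3/2)/2) = 22*(3*(3 - 3/2)/2) = 22*((3/2)*(3/2)) = 22*(9/4) = 99/2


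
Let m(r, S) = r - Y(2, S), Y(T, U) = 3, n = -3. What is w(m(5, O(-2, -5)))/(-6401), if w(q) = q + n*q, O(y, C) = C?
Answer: 4/6401 ≈ 0.00062490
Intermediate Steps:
m(r, S) = -3 + r (m(r, S) = r - 1*3 = r - 3 = -3 + r)
w(q) = -2*q (w(q) = q - 3*q = -2*q)
w(m(5, O(-2, -5)))/(-6401) = -2*(-3 + 5)/(-6401) = -2*2*(-1/6401) = -4*(-1/6401) = 4/6401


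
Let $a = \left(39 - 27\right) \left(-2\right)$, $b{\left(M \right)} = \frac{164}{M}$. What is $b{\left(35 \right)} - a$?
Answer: $\frac{1004}{35} \approx 28.686$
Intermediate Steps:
$a = -24$ ($a = 12 \left(-2\right) = -24$)
$b{\left(35 \right)} - a = \frac{164}{35} - -24 = 164 \cdot \frac{1}{35} + 24 = \frac{164}{35} + 24 = \frac{1004}{35}$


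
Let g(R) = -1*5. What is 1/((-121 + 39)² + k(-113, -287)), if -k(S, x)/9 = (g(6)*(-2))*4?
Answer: 1/6364 ≈ 0.00015713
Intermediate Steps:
g(R) = -5
k(S, x) = -360 (k(S, x) = -9*(-5*(-2))*4 = -90*4 = -9*40 = -360)
1/((-121 + 39)² + k(-113, -287)) = 1/((-121 + 39)² - 360) = 1/((-82)² - 360) = 1/(6724 - 360) = 1/6364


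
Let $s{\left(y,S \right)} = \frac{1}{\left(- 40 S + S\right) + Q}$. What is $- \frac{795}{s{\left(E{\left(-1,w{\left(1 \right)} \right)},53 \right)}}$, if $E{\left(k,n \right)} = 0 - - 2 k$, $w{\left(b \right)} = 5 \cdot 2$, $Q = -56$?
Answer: $1687785$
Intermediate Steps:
$w{\left(b \right)} = 10$
$E{\left(k,n \right)} = 2 k$ ($E{\left(k,n \right)} = 0 + 2 k = 2 k$)
$s{\left(y,S \right)} = \frac{1}{-56 - 39 S}$ ($s{\left(y,S \right)} = \frac{1}{\left(- 40 S + S\right) - 56} = \frac{1}{- 39 S - 56} = \frac{1}{-56 - 39 S}$)
$- \frac{795}{s{\left(E{\left(-1,w{\left(1 \right)} \right)},53 \right)}} = - \frac{795}{\left(-1\right) \frac{1}{56 + 39 \cdot 53}} = - \frac{795}{\left(-1\right) \frac{1}{56 + 2067}} = - \frac{795}{\left(-1\right) \frac{1}{2123}} = - \frac{795}{- \frac{1}{2123}} = \left(-795\right) \left(-2123\right) = 1687785$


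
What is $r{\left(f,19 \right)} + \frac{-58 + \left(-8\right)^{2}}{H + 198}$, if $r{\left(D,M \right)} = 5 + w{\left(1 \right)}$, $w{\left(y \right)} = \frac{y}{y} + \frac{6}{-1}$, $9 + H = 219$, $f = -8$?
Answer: $\frac{1}{68} \approx 0.014706$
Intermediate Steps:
$H = 210$ ($H = -9 + 219 = 210$)
$w{\left(y \right)} = -5$ ($w{\left(y \right)} = 1 + 6 \left(-1\right) = 1 - 6 = -5$)
$r{\left(D,M \right)} = 0$ ($r{\left(D,M \right)} = 5 - 5 = 0$)
$r{\left(f,19 \right)} + \frac{-58 + \left(-8\right)^{2}}{H + 198} = 0 + \frac{-58 + \left(-8\right)^{2}}{210 + 198} = 0 + \frac{-58 + 64}{408} = 0 + 6 \cdot \frac{1}{408} = 0 + \frac{1}{68} = \frac{1}{68}$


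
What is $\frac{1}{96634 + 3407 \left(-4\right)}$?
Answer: $\frac{1}{83006} \approx 1.2047 \cdot 10^{-5}$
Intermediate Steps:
$\frac{1}{96634 + 3407 \left(-4\right)} = \frac{1}{96634 - 13628} = \frac{1}{83006}$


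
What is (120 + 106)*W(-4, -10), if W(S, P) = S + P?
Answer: -3164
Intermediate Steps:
W(S, P) = P + S
(120 + 106)*W(-4, -10) = (120 + 106)*(-10 - 4) = 226*(-14) = -3164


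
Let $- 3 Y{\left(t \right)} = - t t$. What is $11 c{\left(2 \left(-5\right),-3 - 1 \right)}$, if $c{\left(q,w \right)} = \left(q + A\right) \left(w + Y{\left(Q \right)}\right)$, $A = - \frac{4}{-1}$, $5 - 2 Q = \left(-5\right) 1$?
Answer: $-286$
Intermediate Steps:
$Q = 5$ ($Q = \frac{5}{2} - \frac{\left(-5\right) 1}{2} = \frac{5}{2} - - \frac{5}{2} = \frac{5}{2} + \frac{5}{2} = 5$)
$Y{\left(t \right)} = \frac{t^{2}}{3}$ ($Y{\left(t \right)} = - \frac{- t t}{3} = - \frac{\left(-1\right) t^{2}}{3} = \frac{t^{2}}{3}$)
$A = 4$ ($A = \left(-4\right) \left(-1\right) = 4$)
$c{\left(q,w \right)} = \left(4 + q\right) \left(\frac{25}{3} + w\right)$ ($c{\left(q,w \right)} = \left(q + 4\right) \left(w + \frac{5^{2}}{3}\right) = \left(4 + q\right) \left(w + \frac{1}{3} \cdot 25\right) = \left(4 + q\right) \left(w + \frac{25}{3}\right) = \left(4 + q\right) \left(\frac{25}{3} + w\right)$)
$11 c{\left(2 \left(-5\right),-3 - 1 \right)} = 11 \left(\frac{100}{3} + 4 \left(-3 - 1\right) + \frac{25 \cdot 2 \left(-5\right)}{3} + 2 \left(-5\right) \left(-3 - 1\right)\right) = 11 \left(\frac{100}{3} + 4 \left(-3 - 1\right) + \frac{25}{3} \left(-10\right) - 10 \left(-3 - 1\right)\right) = 11 \left(\frac{100}{3} + 4 \left(-4\right) - \frac{250}{3} - -40\right) = 11 \left(\frac{100}{3} - 16 - \frac{250}{3} + 40\right) = 11 \left(-26\right) = -286$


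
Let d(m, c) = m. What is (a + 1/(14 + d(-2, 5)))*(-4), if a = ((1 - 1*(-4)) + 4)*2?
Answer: -217/3 ≈ -72.333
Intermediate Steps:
a = 18 (a = ((1 + 4) + 4)*2 = (5 + 4)*2 = 9*2 = 18)
(a + 1/(14 + d(-2, 5)))*(-4) = (18 + 1/(14 - 2))*(-4) = (18 + 1/12)*(-4) = (217/12)*(-4) = -217/3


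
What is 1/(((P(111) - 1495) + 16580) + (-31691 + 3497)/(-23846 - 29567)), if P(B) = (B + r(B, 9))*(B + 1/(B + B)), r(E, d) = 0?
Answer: 106826/2927783157 ≈ 3.6487e-5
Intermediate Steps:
P(B) = B*(B + 1/(2*B)) (P(B) = (B + 0)*(B + 1/(B + B)) = B*(B + 1/(2*B)))
1/(((P(111) - 1495) + 16580) + (-31691 + 3497)/(-23846 - 29567)) = 1/((((1/2 + 111**2) - 1495) + 16580) + (-31691 + 3497)/(-23846 - 29567)) = 1/((((1/2 + 12321) - 1495) + 16580) - 28194/(-53413)) = 1/(((24643/2 - 1495) + 16580) - 28194*(-1/53413)) = 1/((21653/2 + 16580) + 28194/53413) = 1/(54813/2 + 28194/53413) = 1/(2927783157/106826) = 106826/2927783157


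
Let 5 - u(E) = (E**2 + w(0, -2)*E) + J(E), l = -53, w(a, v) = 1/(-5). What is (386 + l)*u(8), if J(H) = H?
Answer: -108891/5 ≈ -21778.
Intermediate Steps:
w(a, v) = -1/5
u(E) = 5 - E**2 - 4*E/5 (u(E) = 5 - ((E**2 - E/5) + E) = 5 - (E**2 + 4*E/5) = 5 + (-E**2 - 4*E/5) = 5 - E**2 - 4*E/5)
(386 + l)*u(8) = (386 - 53)*(5 - 1*8**2 - 4/5*8) = 333*(5 - 1*64 - 32/5) = 333*(5 - 64 - 32/5) = 333*(-327/5) = -108891/5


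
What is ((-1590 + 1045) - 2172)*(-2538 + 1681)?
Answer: 2328469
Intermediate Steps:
((-1590 + 1045) - 2172)*(-2538 + 1681) = (-545 - 2172)*(-857) = -2717*(-857) = 2328469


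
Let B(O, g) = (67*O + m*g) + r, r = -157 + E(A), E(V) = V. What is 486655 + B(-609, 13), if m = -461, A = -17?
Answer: 439685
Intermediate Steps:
r = -174 (r = -157 - 17 = -174)
B(O, g) = -174 - 461*g + 67*O (B(O, g) = (67*O - 461*g) - 174 = (-461*g + 67*O) - 174 = -174 - 461*g + 67*O)
486655 + B(-609, 13) = 486655 + (-174 - 461*13 + 67*(-609)) = 486655 + (-174 - 5993 - 40803) = 486655 - 46970 = 439685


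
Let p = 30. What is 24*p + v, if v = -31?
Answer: 689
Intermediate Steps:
24*p + v = 24*30 - 31 = 720 - 31 = 689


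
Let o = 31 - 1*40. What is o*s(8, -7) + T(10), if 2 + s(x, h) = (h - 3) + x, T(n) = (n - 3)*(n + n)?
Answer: 176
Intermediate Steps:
T(n) = 2*n*(-3 + n) (T(n) = (-3 + n)*(2*n) = 2*n*(-3 + n))
s(x, h) = -5 + h + x (s(x, h) = -2 + ((h - 3) + x) = -2 + ((-3 + h) + x) = -2 + (-3 + h + x) = -5 + h + x)
o = -9 (o = 31 - 40 = -9)
o*s(8, -7) + T(10) = -9*(-5 - 7 + 8) + 2*10*(-3 + 10) = -9*(-4) + 2*10*7 = 36 + 140 = 176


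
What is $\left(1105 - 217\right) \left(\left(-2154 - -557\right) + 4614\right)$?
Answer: $2679096$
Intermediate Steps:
$\left(1105 - 217\right) \left(\left(-2154 - -557\right) + 4614\right) = 888 \left(\left(-2154 + 557\right) + 4614\right) = 888 \left(-1597 + 4614\right) = 888 \cdot 3017 = 2679096$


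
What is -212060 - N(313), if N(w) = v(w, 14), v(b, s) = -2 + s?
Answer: -212072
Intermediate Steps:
N(w) = 12 (N(w) = -2 + 14 = 12)
-212060 - N(313) = -212060 - 1*12 = -212060 - 12 = -212072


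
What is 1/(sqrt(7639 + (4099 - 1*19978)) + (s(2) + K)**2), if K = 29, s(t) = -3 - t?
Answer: 36/21251 - I*sqrt(515)/85004 ≈ 0.001694 - 0.00026697*I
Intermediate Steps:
1/(sqrt(7639 + (4099 - 1*19978)) + (s(2) + K)**2) = 1/(sqrt(7639 + (4099 - 1*19978)) + ((-3 - 1*2) + 29)**2) = 1/(sqrt(7639 + (4099 - 19978)) + ((-3 - 2) + 29)**2) = 1/(sqrt(7639 - 15879) + (-5 + 29)**2) = 1/(sqrt(-8240) + 24**2) = 1/(4*I*sqrt(515) + 576) = 1/(576 + 4*I*sqrt(515))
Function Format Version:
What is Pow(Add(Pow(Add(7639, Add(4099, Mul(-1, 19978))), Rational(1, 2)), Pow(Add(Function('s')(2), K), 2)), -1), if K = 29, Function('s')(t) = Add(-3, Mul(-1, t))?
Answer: Add(Rational(36, 21251), Mul(Rational(-1, 85004), I, Pow(515, Rational(1, 2)))) ≈ Add(0.0016940, Mul(-0.00026697, I))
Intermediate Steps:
Pow(Add(Pow(Add(7639, Add(4099, Mul(-1, 19978))), Rational(1, 2)), Pow(Add(Function('s')(2), K), 2)), -1) = Pow(Add(Pow(Add(7639, Add(4099, Mul(-1, 19978))), Rational(1, 2)), Pow(Add(Add(-3, Mul(-1, 2)), 29), 2)), -1) = Pow(Add(Pow(Add(7639, Add(4099, -19978)), Rational(1, 2)), Pow(Add(Add(-3, -2), 29), 2)), -1) = Pow(Add(Pow(Add(7639, -15879), Rational(1, 2)), Pow(Add(-5, 29), 2)), -1) = Pow(Add(Pow(-8240, Rational(1, 2)), Pow(24, 2)), -1) = Pow(Add(Mul(4, I, Pow(515, Rational(1, 2))), 576), -1) = Pow(Add(576, Mul(4, I, Pow(515, Rational(1, 2)))), -1)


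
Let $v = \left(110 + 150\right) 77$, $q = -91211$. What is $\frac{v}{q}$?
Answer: $- \frac{20020}{91211} \approx -0.21949$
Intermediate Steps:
$v = 20020$ ($v = 260 \cdot 77 = 20020$)
$\frac{v}{q} = \frac{20020}{-91211} = 20020 \left(- \frac{1}{91211}\right) = - \frac{20020}{91211}$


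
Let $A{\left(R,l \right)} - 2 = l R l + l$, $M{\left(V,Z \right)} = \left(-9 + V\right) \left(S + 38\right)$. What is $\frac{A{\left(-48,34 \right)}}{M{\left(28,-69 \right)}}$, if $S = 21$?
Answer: $- \frac{55452}{1121} \approx -49.467$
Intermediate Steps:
$M{\left(V,Z \right)} = -531 + 59 V$ ($M{\left(V,Z \right)} = \left(-9 + V\right) \left(21 + 38\right) = \left(-9 + V\right) 59 = -531 + 59 V$)
$A{\left(R,l \right)} = 2 + l + R l^{2}$ ($A{\left(R,l \right)} = 2 + \left(l R l + l\right) = 2 + \left(R l l + l\right) = 2 + \left(R l^{2} + l\right) = 2 + \left(l + R l^{2}\right) = 2 + l + R l^{2}$)
$\frac{A{\left(-48,34 \right)}}{M{\left(28,-69 \right)}} = \frac{2 + 34 - 48 \cdot 34^{2}}{-531 + 59 \cdot 28} = \frac{2 + 34 - 55488}{-531 + 1652} = \frac{2 + 34 - 55488}{1121} = \left(-55452\right) \frac{1}{1121} = - \frac{55452}{1121}$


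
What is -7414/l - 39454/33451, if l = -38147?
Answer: -1257046024/1276055297 ≈ -0.98510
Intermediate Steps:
-7414/l - 39454/33451 = -7414/(-38147) - 39454/33451 = -7414*(-1/38147) - 39454*1/33451 = 7414/38147 - 39454/33451 = -1257046024/1276055297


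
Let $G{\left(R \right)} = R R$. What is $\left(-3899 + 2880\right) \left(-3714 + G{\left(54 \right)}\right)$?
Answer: $813162$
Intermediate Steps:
$G{\left(R \right)} = R^{2}$
$\left(-3899 + 2880\right) \left(-3714 + G{\left(54 \right)}\right) = \left(-3899 + 2880\right) \left(-3714 + 54^{2}\right) = - 1019 \left(-3714 + 2916\right) = \left(-1019\right) \left(-798\right) = 813162$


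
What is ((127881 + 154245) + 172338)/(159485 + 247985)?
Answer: 227232/203735 ≈ 1.1153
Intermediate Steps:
((127881 + 154245) + 172338)/(159485 + 247985) = (282126 + 172338)/407470 = 454464*(1/407470) = 227232/203735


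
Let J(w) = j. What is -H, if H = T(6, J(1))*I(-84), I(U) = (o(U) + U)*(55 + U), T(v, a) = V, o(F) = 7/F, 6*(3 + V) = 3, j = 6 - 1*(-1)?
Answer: 146305/24 ≈ 6096.0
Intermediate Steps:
j = 7 (j = 6 + 1 = 7)
J(w) = 7
V = -5/2 (V = -3 + (⅙)*3 = -3 + ½ = -5/2 ≈ -2.5000)
T(v, a) = -5/2
I(U) = (55 + U)*(U + 7/U) (I(U) = (7/U + U)*(55 + U) = (U + 7/U)*(55 + U) = (55 + U)*(U + 7/U))
H = -146305/24 (H = -5*(7 + (-84)² + 55*(-84) + 385/(-84))/2 = -5*(7 + 7056 - 4620 + 385*(-1/84))/2 = -5*(7 + 7056 - 4620 - 55/12)/2 = -5/2*29261/12 = -146305/24 ≈ -6096.0)
-H = -1*(-146305/24) = 146305/24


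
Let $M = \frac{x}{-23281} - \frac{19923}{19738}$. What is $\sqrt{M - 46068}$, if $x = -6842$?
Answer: $\frac{i \sqrt{9727822870259021207638}}{459520378} \approx 214.64 i$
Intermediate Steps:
$M = - \frac{328779967}{459520378}$ ($M = - \frac{6842}{-23281} - \frac{19923}{19738} = \left(-6842\right) \left(- \frac{1}{23281}\right) - \frac{19923}{19738} = \frac{6842}{23281} - \frac{19923}{19738} = - \frac{328779967}{459520378} \approx -0.71548$)
$\sqrt{M - 46068} = \sqrt{- \frac{328779967}{459520378} - 46068} = \sqrt{- \frac{21169513553671}{459520378}} = \frac{i \sqrt{9727822870259021207638}}{459520378}$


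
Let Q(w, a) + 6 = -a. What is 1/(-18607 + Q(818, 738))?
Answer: -1/19351 ≈ -5.1677e-5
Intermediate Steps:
Q(w, a) = -6 - a
1/(-18607 + Q(818, 738)) = 1/(-18607 + (-6 - 1*738)) = 1/(-18607 + (-6 - 738)) = 1/(-18607 - 744) = 1/(-19351) = -1/19351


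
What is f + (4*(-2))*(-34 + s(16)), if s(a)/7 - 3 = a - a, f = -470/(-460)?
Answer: 4831/46 ≈ 105.02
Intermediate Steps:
f = 47/46 (f = -470*(-1/460) = 47/46 ≈ 1.0217)
s(a) = 21 (s(a) = 21 + 7*(a - a) = 21 + 7*0 = 21 + 0 = 21)
f + (4*(-2))*(-34 + s(16)) = 47/46 + (4*(-2))*(-34 + 21) = 47/46 - 8*(-13) = 47/46 + 104 = 4831/46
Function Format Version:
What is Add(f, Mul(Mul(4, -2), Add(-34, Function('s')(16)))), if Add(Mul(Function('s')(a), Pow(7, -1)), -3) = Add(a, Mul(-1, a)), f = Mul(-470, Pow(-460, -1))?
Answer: Rational(4831, 46) ≈ 105.02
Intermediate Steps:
f = Rational(47, 46) (f = Mul(-470, Rational(-1, 460)) = Rational(47, 46) ≈ 1.0217)
Function('s')(a) = 21 (Function('s')(a) = Add(21, Mul(7, Add(a, Mul(-1, a)))) = Add(21, Mul(7, 0)) = Add(21, 0) = 21)
Add(f, Mul(Mul(4, -2), Add(-34, Function('s')(16)))) = Add(Rational(47, 46), Mul(Mul(4, -2), Add(-34, 21))) = Add(Rational(47, 46), Mul(-8, -13)) = Add(Rational(47, 46), 104) = Rational(4831, 46)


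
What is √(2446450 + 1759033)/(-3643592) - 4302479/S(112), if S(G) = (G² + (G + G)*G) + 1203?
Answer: -4302479/38835 - √4205483/3643592 ≈ -110.79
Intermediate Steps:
S(G) = 1203 + 3*G² (S(G) = (G² + (2*G)*G) + 1203 = (G² + 2*G²) + 1203 = 3*G² + 1203 = 1203 + 3*G²)
√(2446450 + 1759033)/(-3643592) - 4302479/S(112) = √(2446450 + 1759033)/(-3643592) - 4302479/(1203 + 3*112²) = √4205483*(-1/3643592) - 4302479/(1203 + 3*12544) = -√4205483/3643592 - 4302479/(1203 + 37632) = -√4205483/3643592 - 4302479/38835 = -4302479/38835 - √4205483/3643592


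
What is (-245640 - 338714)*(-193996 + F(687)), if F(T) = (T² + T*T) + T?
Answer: -438633058666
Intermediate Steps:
F(T) = T + 2*T² (F(T) = (T² + T²) + T = 2*T² + T = T + 2*T²)
(-245640 - 338714)*(-193996 + F(687)) = (-245640 - 338714)*(-193996 + 687*(1 + 2*687)) = -584354*(-193996 + 687*(1 + 1374)) = -584354*(-193996 + 687*1375) = -584354*(-193996 + 944625) = -584354*750629 = -438633058666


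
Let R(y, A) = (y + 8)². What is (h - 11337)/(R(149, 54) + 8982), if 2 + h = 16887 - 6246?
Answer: -698/33631 ≈ -0.020755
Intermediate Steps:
h = 10639 (h = -2 + (16887 - 6246) = -2 + 10641 = 10639)
R(y, A) = (8 + y)²
(h - 11337)/(R(149, 54) + 8982) = (10639 - 11337)/((8 + 149)² + 8982) = -698/(157² + 8982) = -698/(24649 + 8982) = -698/33631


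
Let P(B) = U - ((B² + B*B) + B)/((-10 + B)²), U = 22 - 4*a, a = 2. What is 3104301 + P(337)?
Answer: 36882341240/11881 ≈ 3.1043e+6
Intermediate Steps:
U = 14 (U = 22 - 4*2 = 22 - 8 = 14)
P(B) = 14 - (B + 2*B²)/(-10 + B)² (P(B) = 14 - ((B² + B*B) + B)/((-10 + B)²) = 14 - ((B² + B²) + B)/(-10 + B)² = 14 - (2*B² + B)/(-10 + B)² = 14 - (B + 2*B²)/(-10 + B)²)
3104301 + P(337) = 3104301 + (-1*337 - 2*337² + 14*(-10 + 337)²)/(-10 + 337)² = 3104301 + (-337 - 2*113569 + 14*327²)/327² = 3104301 + (-337 - 227138 + 14*106929)/106929 = 3104301 + (-337 - 227138 + 1497006)/106929 = 3104301 + (1/106929)*1269531 = 3104301 + 141059/11881 = 36882341240/11881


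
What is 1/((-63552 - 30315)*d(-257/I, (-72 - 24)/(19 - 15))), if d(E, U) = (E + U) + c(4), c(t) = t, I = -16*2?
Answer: 32/35951061 ≈ 8.9010e-7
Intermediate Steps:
I = -32
d(E, U) = 4 + E + U (d(E, U) = (E + U) + 4 = 4 + E + U)
1/((-63552 - 30315)*d(-257/I, (-72 - 24)/(19 - 15))) = 1/((-63552 - 30315)*(4 - 257/(-32) + (-72 - 24)/(19 - 15))) = 1/((-93867)*(4 - 257*(-1/32) - 96/4)) = -1/(93867*(4 + 257/32 - 96*¼)) = -1/(93867*(4 + 257/32 - 24)) = -1/(93867*(-383/32)) = -1/93867*(-32/383) = 32/35951061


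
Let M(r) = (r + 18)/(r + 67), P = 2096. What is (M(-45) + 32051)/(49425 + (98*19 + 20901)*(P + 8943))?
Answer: 705095/5529264004 ≈ 0.00012752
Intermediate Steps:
M(r) = (18 + r)/(67 + r)
(M(-45) + 32051)/(49425 + (98*19 + 20901)*(P + 8943)) = ((18 - 45)/(67 - 45) + 32051)/(49425 + (98*19 + 20901)*(2096 + 8943)) = (-27/22 + 32051)/(49425 + (1862 + 20901)*11039) = ((1/22)*(-27) + 32051)/(49425 + 22763*11039) = (-27/22 + 32051)/(49425 + 251280757) = (705095/22)/251330182 = (705095/22)*(1/251330182) = 705095/5529264004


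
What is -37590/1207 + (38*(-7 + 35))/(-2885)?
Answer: -109731398/3482195 ≈ -31.512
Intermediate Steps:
-37590/1207 + (38*(-7 + 35))/(-2885) = -37590*1/1207 + (38*28)*(-1/2885) = -37590/1207 + 1064*(-1/2885) = -37590/1207 - 1064/2885 = -109731398/3482195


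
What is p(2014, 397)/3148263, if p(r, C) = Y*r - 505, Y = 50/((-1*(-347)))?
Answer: -24845/364149087 ≈ -6.8228e-5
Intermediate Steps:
Y = 50/347 ≈ 0.14409
p(r, C) = -505 + 50*r/347 (p(r, C) = 50*r/347 - 505 = -505 + 50*r/347)
p(2014, 397)/3148263 = (-505 + (50/347)*2014)/3148263 = (-505 + 100700/347)*(1/3148263) = -74535/347*1/3148263 = -24845/364149087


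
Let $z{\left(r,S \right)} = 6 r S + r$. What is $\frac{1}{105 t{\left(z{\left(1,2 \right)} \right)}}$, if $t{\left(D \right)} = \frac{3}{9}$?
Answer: $\frac{1}{35} \approx 0.028571$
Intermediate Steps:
$z{\left(r,S \right)} = r + 6 S r$ ($z{\left(r,S \right)} = 6 S r + r = r + 6 S r$)
$t{\left(D \right)} = \frac{1}{3}$ ($t{\left(D \right)} = 3 \cdot \frac{1}{9} = \frac{1}{3}$)
$\frac{1}{105 t{\left(z{\left(1,2 \right)} \right)}} = \frac{1}{105 \cdot \frac{1}{3}} = \frac{1}{35}$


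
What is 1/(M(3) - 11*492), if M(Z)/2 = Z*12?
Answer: -1/5340 ≈ -0.00018727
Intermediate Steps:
M(Z) = 24*Z (M(Z) = 2*(Z*12) = 2*(12*Z) = 24*Z)
1/(M(3) - 11*492) = 1/(24*3 - 11*492) = 1/(72 - 5412) = 1/(-5340) = -1/5340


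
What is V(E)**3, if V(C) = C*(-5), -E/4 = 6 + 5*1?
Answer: 10648000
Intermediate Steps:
E = -44 (E = -4*(6 + 5*1) = -4*(6 + 5) = -4*11 = -44)
V(C) = -5*C
V(E)**3 = (-5*(-44))**3 = 220**3 = 10648000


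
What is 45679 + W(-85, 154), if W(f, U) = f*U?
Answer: 32589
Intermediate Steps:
W(f, U) = U*f
45679 + W(-85, 154) = 45679 + 154*(-85) = 45679 - 13090 = 32589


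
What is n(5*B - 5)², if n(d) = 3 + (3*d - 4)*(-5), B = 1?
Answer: 529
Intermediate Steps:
n(d) = 23 - 15*d (n(d) = 3 + (-4 + 3*d)*(-5) = 3 + (20 - 15*d) = 23 - 15*d)
n(5*B - 5)² = (23 - 15*(5*1 - 5))² = (23 - 15*(5 - 5))² = (23 - 15*0)² = (23 + 0)² = 23² = 529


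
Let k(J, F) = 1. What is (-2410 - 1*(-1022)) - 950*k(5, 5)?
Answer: -2338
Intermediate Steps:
(-2410 - 1*(-1022)) - 950*k(5, 5) = (-2410 - 1*(-1022)) - 950 = (-2410 + 1022) - 1*950 = -1388 - 950 = -2338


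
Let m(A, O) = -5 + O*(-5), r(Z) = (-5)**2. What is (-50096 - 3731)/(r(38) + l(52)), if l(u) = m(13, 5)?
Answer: 53827/5 ≈ 10765.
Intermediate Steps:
r(Z) = 25
m(A, O) = -5 - 5*O
l(u) = -30 (l(u) = -5 - 5*5 = -5 - 25 = -30)
(-50096 - 3731)/(r(38) + l(52)) = (-50096 - 3731)/(25 - 30) = -53827/(-5) = -53827*(-1/5) = 53827/5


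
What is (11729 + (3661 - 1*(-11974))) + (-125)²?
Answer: 42989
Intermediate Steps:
(11729 + (3661 - 1*(-11974))) + (-125)² = (11729 + (3661 + 11974)) + 15625 = (11729 + 15635) + 15625 = 27364 + 15625 = 42989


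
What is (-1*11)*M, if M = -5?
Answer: 55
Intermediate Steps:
(-1*11)*M = -1*11*(-5) = -11*(-5) = 55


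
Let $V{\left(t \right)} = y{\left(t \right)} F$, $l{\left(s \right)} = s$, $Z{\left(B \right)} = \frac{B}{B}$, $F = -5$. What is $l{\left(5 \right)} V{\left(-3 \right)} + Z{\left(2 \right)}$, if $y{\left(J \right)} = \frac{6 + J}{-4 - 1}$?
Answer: $16$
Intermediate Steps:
$Z{\left(B \right)} = 1$
$y{\left(J \right)} = - \frac{6}{5} - \frac{J}{5}$ ($y{\left(J \right)} = \frac{6 + J}{-5} = \left(6 + J\right) \left(- \frac{1}{5}\right) = - \frac{6}{5} - \frac{J}{5}$)
$V{\left(t \right)} = 6 + t$ ($V{\left(t \right)} = \left(- \frac{6}{5} - \frac{t}{5}\right) \left(-5\right) = 6 + t$)
$l{\left(5 \right)} V{\left(-3 \right)} + Z{\left(2 \right)} = 5 \left(6 - 3\right) + 1 = 5 \cdot 3 + 1 = 15 + 1 = 16$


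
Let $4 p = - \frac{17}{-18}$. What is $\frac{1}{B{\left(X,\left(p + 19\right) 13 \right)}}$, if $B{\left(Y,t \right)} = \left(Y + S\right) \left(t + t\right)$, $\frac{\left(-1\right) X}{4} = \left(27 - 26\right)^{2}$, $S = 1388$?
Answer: $\frac{9}{6229730} \approx 1.4447 \cdot 10^{-6}$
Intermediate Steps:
$p = \frac{17}{72}$ ($p = \frac{\left(-17\right) \frac{1}{-18}}{4} = \frac{\left(-17\right) \left(- \frac{1}{18}\right)}{4} = \frac{1}{4} \cdot \frac{17}{18} = \frac{17}{72} \approx 0.23611$)
$X = -4$ ($X = - 4 \left(27 - 26\right)^{2} = - 4 \cdot 1^{2} = \left(-4\right) 1 = -4$)
$B{\left(Y,t \right)} = 2 t \left(1388 + Y\right)$ ($B{\left(Y,t \right)} = \left(Y + 1388\right) \left(t + t\right) = \left(1388 + Y\right) 2 t = 2 t \left(1388 + Y\right)$)
$\frac{1}{B{\left(X,\left(p + 19\right) 13 \right)}} = \frac{1}{2 \left(\frac{17}{72} + 19\right) 13 \left(1388 - 4\right)} = \frac{1}{2 \cdot \frac{1385}{72} \cdot 13 \cdot 1384} = \frac{1}{2 \cdot \frac{18005}{72} \cdot 1384} = \frac{1}{\frac{6229730}{9}} = \frac{9}{6229730}$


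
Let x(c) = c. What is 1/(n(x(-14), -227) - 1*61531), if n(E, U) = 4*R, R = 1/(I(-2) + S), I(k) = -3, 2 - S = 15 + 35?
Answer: -51/3138085 ≈ -1.6252e-5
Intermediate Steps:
S = -48 (S = 2 - (15 + 35) = 2 - 1*50 = 2 - 50 = -48)
R = -1/51 (R = 1/(-3 - 48) = 1/(-51) = -1/51 ≈ -0.019608)
n(E, U) = -4/51 (n(E, U) = 4*(-1/51) = -4/51)
1/(n(x(-14), -227) - 1*61531) = 1/(-4/51 - 1*61531) = 1/(-4/51 - 61531) = 1/(-3138085/51) = -51/3138085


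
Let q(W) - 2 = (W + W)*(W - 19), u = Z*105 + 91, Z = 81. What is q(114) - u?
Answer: 13066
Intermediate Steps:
u = 8596 (u = 81*105 + 91 = 8505 + 91 = 8596)
q(W) = 2 + 2*W*(-19 + W) (q(W) = 2 + (W + W)*(W - 19) = 2 + (2*W)*(-19 + W) = 2 + 2*W*(-19 + W))
q(114) - u = (2 - 38*114 + 2*114²) - 1*8596 = (2 - 4332 + 2*12996) - 8596 = (2 - 4332 + 25992) - 8596 = 21662 - 8596 = 13066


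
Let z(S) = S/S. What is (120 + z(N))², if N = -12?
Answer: 14641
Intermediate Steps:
z(S) = 1
(120 + z(N))² = (120 + 1)² = 121² = 14641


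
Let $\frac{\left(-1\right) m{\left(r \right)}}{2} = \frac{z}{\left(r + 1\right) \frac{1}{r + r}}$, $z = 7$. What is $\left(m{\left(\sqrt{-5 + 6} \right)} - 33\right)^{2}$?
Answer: $2209$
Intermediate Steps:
$m{\left(r \right)} = - \frac{28 r}{1 + r}$ ($m{\left(r \right)} = - 2 \frac{7}{\left(r + 1\right) \frac{1}{r + r}} = - 2 \frac{7}{\left(1 + r\right) \frac{1}{2 r}} = - 2 \frac{7}{\frac{1}{2} \frac{1}{r} \left(1 + r\right)} = - 2 \cdot 7 \frac{2 r}{1 + r} = - 2 \frac{14 r}{1 + r} = - \frac{28 r}{1 + r}$)
$\left(m{\left(\sqrt{-5 + 6} \right)} - 33\right)^{2} = \left(- \frac{28 \sqrt{-5 + 6}}{1 + \sqrt{-5 + 6}} - 33\right)^{2} = \left(- \frac{28 \sqrt{1}}{1 + \sqrt{1}} - 33\right)^{2} = \left(\left(-28\right) 1 \frac{1}{1 + 1} - 33\right)^{2} = \left(\left(-28\right) 1 \cdot \frac{1}{2} - 33\right)^{2} = \left(-14 - 33\right)^{2} = \left(-47\right)^{2} = 2209$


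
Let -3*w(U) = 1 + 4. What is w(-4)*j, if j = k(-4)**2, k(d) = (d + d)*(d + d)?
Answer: -20480/3 ≈ -6826.7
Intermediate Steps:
w(U) = -5/3 (w(U) = -(1 + 4)/3 = -1/3*5 = -5/3)
k(d) = 4*d**2 (k(d) = (2*d)*(2*d) = 4*d**2)
j = 4096 (j = (4*(-4)**2)**2 = (4*16)**2 = 64**2 = 4096)
w(-4)*j = -5/3*4096 = -20480/3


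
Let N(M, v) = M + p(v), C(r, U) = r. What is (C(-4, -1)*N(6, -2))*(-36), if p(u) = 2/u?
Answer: 720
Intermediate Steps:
N(M, v) = M + 2/v
(C(-4, -1)*N(6, -2))*(-36) = -4*(6 + 2/(-2))*(-36) = -4*(6 + 2*(-½))*(-36) = -4*(6 - 1)*(-36) = -4*5*(-36) = -20*(-36) = 720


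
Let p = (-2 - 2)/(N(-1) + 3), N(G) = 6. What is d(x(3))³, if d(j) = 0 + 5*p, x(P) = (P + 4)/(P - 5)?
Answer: -8000/729 ≈ -10.974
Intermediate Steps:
p = -4/9 (p = (-2 - 2)/(6 + 3) = -4/9 ≈ -0.44444)
x(P) = (4 + P)/(-5 + P)
d(j) = -20/9 (d(j) = 0 + 5*(-4/9) = 0 - 20/9 = -20/9)
d(x(3))³ = (-20/9)³ = -8000/729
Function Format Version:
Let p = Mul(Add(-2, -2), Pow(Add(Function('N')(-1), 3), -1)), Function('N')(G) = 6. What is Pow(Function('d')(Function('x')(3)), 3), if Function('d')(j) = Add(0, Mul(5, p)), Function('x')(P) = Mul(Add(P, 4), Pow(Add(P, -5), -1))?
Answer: Rational(-8000, 729) ≈ -10.974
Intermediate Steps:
p = Rational(-4, 9) (p = Mul(Add(-2, -2), Pow(Add(6, 3), -1)) = Mul(-4, Pow(9, -1)) = Mul(-4, Rational(1, 9)) = Rational(-4, 9) ≈ -0.44444)
Function('x')(P) = Mul(Pow(Add(-5, P), -1), Add(4, P)) (Function('x')(P) = Mul(Add(4, P), Pow(Add(-5, P), -1)) = Mul(Pow(Add(-5, P), -1), Add(4, P)))
Function('d')(j) = Rational(-20, 9) (Function('d')(j) = Add(0, Mul(5, Rational(-4, 9))) = Add(0, Rational(-20, 9)) = Rational(-20, 9))
Pow(Function('d')(Function('x')(3)), 3) = Pow(Rational(-20, 9), 3) = Rational(-8000, 729)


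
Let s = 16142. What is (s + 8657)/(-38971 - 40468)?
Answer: -24799/79439 ≈ -0.31218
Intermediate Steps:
(s + 8657)/(-38971 - 40468) = (16142 + 8657)/(-38971 - 40468) = 24799/(-79439) = 24799*(-1/79439) = -24799/79439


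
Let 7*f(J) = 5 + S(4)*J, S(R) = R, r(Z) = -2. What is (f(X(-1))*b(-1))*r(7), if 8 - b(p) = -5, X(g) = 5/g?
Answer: 390/7 ≈ 55.714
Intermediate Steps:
b(p) = 13 (b(p) = 8 - 1*(-5) = 8 + 5 = 13)
f(J) = 5/7 + 4*J/7 (f(J) = (5 + 4*J)/7 = 5/7 + 4*J/7)
(f(X(-1))*b(-1))*r(7) = ((5/7 + 4*(5/(-1))/7)*13)*(-2) = ((5/7 + 4*(5*(-1))/7)*13)*(-2) = ((5/7 + (4/7)*(-5))*13)*(-2) = ((5/7 - 20/7)*13)*(-2) = -15/7*13*(-2) = -195/7*(-2) = 390/7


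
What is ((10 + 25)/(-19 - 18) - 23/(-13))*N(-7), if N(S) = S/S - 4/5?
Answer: 396/2405 ≈ 0.16466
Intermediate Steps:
N(S) = ⅕ (N(S) = 1 - 4*⅕ = 1 - ⅘ = ⅕)
((10 + 25)/(-19 - 18) - 23/(-13))*N(-7) = ((10 + 25)/(-19 - 18) - 23/(-13))*(⅕) = (35/(-37) - 23*(-1/13))*(⅕) = (35*(-1/37) + 23/13)*(⅕) = (-35/37 + 23/13)*(⅕) = (396/481)*(⅕) = 396/2405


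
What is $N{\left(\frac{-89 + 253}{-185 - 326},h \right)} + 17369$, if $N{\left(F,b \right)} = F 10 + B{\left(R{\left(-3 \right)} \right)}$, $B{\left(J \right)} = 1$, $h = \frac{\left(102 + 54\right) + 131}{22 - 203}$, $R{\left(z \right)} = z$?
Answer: $\frac{8874430}{511} \approx 17367.0$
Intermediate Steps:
$h = - \frac{287}{181}$ ($h = \frac{156 + 131}{-181} = 287 \left(- \frac{1}{181}\right) = - \frac{287}{181} \approx -1.5856$)
$N{\left(F,b \right)} = 1 + 10 F$ ($N{\left(F,b \right)} = F 10 + 1 = 10 F + 1 = 1 + 10 F$)
$N{\left(\frac{-89 + 253}{-185 - 326},h \right)} + 17369 = \left(1 + 10 \frac{-89 + 253}{-185 - 326}\right) + 17369 = \left(1 + 10 \frac{164}{-511}\right) + 17369 = \left(1 + 10 \cdot 164 \left(- \frac{1}{511}\right)\right) + 17369 = \left(1 + 10 \left(- \frac{164}{511}\right)\right) + 17369 = \left(1 - \frac{1640}{511}\right) + 17369 = - \frac{1129}{511} + 17369 = \frac{8874430}{511}$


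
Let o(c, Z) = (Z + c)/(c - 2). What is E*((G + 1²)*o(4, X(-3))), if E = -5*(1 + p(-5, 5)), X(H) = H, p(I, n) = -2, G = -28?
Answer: -135/2 ≈ -67.500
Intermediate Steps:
o(c, Z) = (Z + c)/(-2 + c)
E = 5 (E = -5*(1 - 2) = -5*(-1) = 5)
E*((G + 1²)*o(4, X(-3))) = 5*((-28 + 1²)*((-3 + 4)/(-2 + 4))) = 5*((-28 + 1)*(1/2)) = 5*(-27/2) = -135/2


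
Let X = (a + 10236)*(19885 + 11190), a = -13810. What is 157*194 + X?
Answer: -111031592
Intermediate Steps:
X = -111062050 (X = (-13810 + 10236)*(19885 + 11190) = -3574*31075 = -111062050)
157*194 + X = 157*194 - 111062050 = 30458 - 111062050 = -111031592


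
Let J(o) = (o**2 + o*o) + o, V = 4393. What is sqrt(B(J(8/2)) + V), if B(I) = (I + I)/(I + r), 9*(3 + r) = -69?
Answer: 289*sqrt(19)/19 ≈ 66.301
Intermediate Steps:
J(o) = o + 2*o**2 (J(o) = (o**2 + o**2) + o = 2*o**2 + o = o + 2*o**2)
r = -32/3 (r = -3 + (1/9)*(-69) = -3 - 23/3 = -32/3 ≈ -10.667)
B(I) = 2*I/(-32/3 + I) (B(I) = (I + I)/(I - 32/3) = (2*I)/(-32/3 + I) = 2*I/(-32/3 + I))
sqrt(B(J(8/2)) + V) = sqrt(6*((8/2)*(1 + 2*(8/2)))/(-32 + 3*((8/2)*(1 + 2*(8/2)))) + 4393) = sqrt(6*((8*(1/2))*(1 + 2*(8*(1/2))))/(-32 + 3*((8*(1/2))*(1 + 2*(8*(1/2))))) + 4393) = sqrt(6*(4*(1 + 2*4))/(-32 + 3*(4*(1 + 2*4))) + 4393) = sqrt(6*(4*(1 + 8))/(-32 + 3*(4*(1 + 8))) + 4393) = sqrt(6*(4*9)/(-32 + 3*(4*9)) + 4393) = sqrt(6*36/(-32 + 3*36) + 4393) = sqrt(6*36/(-32 + 108) + 4393) = sqrt(6*36/76 + 4393) = sqrt(6*36*(1/76) + 4393) = sqrt(54/19 + 4393) = sqrt(83521/19) = 289*sqrt(19)/19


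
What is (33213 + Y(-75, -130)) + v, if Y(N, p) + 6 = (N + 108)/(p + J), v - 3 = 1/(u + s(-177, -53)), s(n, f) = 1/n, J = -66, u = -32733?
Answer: 18856101224271/567786716 ≈ 33210.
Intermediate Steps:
v = 17381049/5793742 (v = 3 + 1/(-32733 + 1/(-177)) = 3 + 1/(-32733 - 1/177) = 3 + 1/(-5793742/177) = 3 - 177/5793742 = 17381049/5793742 ≈ 3.0000)
Y(N, p) = -6 + (108 + N)/(-66 + p) (Y(N, p) = -6 + (N + 108)/(p - 66) = -6 + (108 + N)/(-66 + p))
(33213 + Y(-75, -130)) + v = (33213 + (504 - 75 - 6*(-130))/(-66 - 130)) + 17381049/5793742 = (33213 + (504 - 75 + 780)/(-196)) + 17381049/5793742 = (33213 - 1/196*1209) + 17381049/5793742 = (33213 - 1209/196) + 17381049/5793742 = 6508539/196 + 17381049/5793742 = 18856101224271/567786716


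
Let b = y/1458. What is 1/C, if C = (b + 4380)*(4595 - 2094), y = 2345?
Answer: 1458/15977350885 ≈ 9.1254e-8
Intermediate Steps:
b = 2345/1458 ≈ 1.6084
C = 15977350885/1458 (C = (2345/1458 + 4380)*(4595 - 2094) = (6388385/1458)*2501 = 15977350885/1458 ≈ 1.0958e+7)
1/C = 1/(15977350885/1458) = 1458/15977350885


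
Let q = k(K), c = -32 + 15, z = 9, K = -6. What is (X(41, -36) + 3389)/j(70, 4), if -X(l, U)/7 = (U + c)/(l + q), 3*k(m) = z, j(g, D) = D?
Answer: 149487/176 ≈ 849.36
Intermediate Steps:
k(m) = 3 (k(m) = (⅓)*9 = 3)
c = -17
q = 3
X(l, U) = -7*(-17 + U)/(3 + l) (X(l, U) = -7*(U - 17)/(l + 3) = -7*(-17 + U)/(3 + l))
(X(41, -36) + 3389)/j(70, 4) = (7*(17 - 1*(-36))/(3 + 41) + 3389)/4 = (7*(17 + 36)/44 + 3389)*(¼) = (7*(1/44)*53 + 3389)*(¼) = (371/44 + 3389)*(¼) = (149487/44)*(¼) = 149487/176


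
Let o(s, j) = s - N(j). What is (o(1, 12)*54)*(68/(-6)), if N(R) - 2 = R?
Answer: 7956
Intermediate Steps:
N(R) = 2 + R
o(s, j) = -2 + s - j (o(s, j) = s - (2 + j) = s + (-2 - j) = -2 + s - j)
(o(1, 12)*54)*(68/(-6)) = ((-2 + 1 - 1*12)*54)*(68/(-6)) = ((-2 + 1 - 12)*54)*(68*(-1/6)) = -13*54*(-34/3) = -702*(-34/3) = 7956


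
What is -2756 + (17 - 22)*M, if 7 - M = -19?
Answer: -2886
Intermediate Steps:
M = 26 (M = 7 - 1*(-19) = 7 + 19 = 26)
-2756 + (17 - 22)*M = -2756 + (17 - 22)*26 = -2756 - 5*26 = -2756 - 130 = -2886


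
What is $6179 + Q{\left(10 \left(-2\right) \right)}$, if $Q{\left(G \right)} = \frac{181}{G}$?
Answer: $\frac{123399}{20} \approx 6170.0$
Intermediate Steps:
$6179 + Q{\left(10 \left(-2\right) \right)} = 6179 + \frac{181}{10 \left(-2\right)} = 6179 + \frac{181}{-20} = 6179 + 181 \left(- \frac{1}{20}\right) = 6179 - \frac{181}{20} = \frac{123399}{20}$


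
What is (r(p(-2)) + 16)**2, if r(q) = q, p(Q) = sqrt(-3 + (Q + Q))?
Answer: (16 + I*sqrt(7))**2 ≈ 249.0 + 84.664*I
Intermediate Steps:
p(Q) = sqrt(-3 + 2*Q)
(r(p(-2)) + 16)**2 = (sqrt(-3 + 2*(-2)) + 16)**2 = (sqrt(-3 - 4) + 16)**2 = (sqrt(-7) + 16)**2 = (I*sqrt(7) + 16)**2 = (16 + I*sqrt(7))**2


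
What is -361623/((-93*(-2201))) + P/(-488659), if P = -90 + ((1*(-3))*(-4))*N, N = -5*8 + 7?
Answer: -58870284253/33341692229 ≈ -1.7657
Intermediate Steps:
N = -33 (N = -40 + 7 = -33)
P = -486 (P = -90 + ((1*(-3))*(-4))*(-33) = -90 - 3*(-4)*(-33) = -90 + 12*(-33) = -90 - 396 = -486)
-361623/((-93*(-2201))) + P/(-488659) = -361623/((-93*(-2201))) - 486/(-488659) = -361623/204693 - 486*(-1/488659) = -361623*1/204693 + 486/488659 = -120541/68231 + 486/488659 = -58870284253/33341692229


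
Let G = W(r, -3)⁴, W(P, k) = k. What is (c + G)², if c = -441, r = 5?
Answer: 129600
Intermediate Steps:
G = 81 (G = (-3)⁴ = 81)
(c + G)² = (-441 + 81)² = (-360)² = 129600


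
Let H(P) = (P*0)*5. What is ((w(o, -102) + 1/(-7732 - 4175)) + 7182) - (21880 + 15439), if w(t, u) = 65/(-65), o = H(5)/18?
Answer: -358853167/11907 ≈ -30138.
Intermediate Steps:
H(P) = 0 (H(P) = 0*5 = 0)
o = 0 (o = 0/18 = 0*(1/18) = 0)
w(t, u) = -1 (w(t, u) = 65*(-1/65) = -1)
((w(o, -102) + 1/(-7732 - 4175)) + 7182) - (21880 + 15439) = ((-1 + 1/(-7732 - 4175)) + 7182) - (21880 + 15439) = ((-1 + 1/(-11907)) + 7182) - 1*37319 = ((-1 - 1/11907) + 7182) - 37319 = (-11908/11907 + 7182) - 37319 = 85504166/11907 - 37319 = -358853167/11907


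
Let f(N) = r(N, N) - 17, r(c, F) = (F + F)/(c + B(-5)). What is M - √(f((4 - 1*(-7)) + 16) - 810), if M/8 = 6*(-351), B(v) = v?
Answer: -16848 - I*√99770/11 ≈ -16848.0 - 28.715*I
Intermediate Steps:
r(c, F) = 2*F/(-5 + c) (r(c, F) = (F + F)/(c - 5) = (2*F)/(-5 + c) = 2*F/(-5 + c))
f(N) = -17 + 2*N/(-5 + N) (f(N) = 2*N/(-5 + N) - 17 = -17 + 2*N/(-5 + N))
M = -16848 (M = 8*(6*(-351)) = 8*(-2106) = -16848)
M - √(f((4 - 1*(-7)) + 16) - 810) = -16848 - √(5*(17 - 3*((4 - 1*(-7)) + 16))/(-5 + ((4 - 1*(-7)) + 16)) - 810) = -16848 - √(5*(17 - 3*((4 + 7) + 16))/(-5 + ((4 + 7) + 16)) - 810) = -16848 - √(5*(17 - 3*(11 + 16))/(-5 + (11 + 16)) - 810) = -16848 - √(5*(17 - 3*27)/(-5 + 27) - 810) = -16848 - √(5*(17 - 81)/22 - 810) = -16848 - √(5*(1/22)*(-64) - 810) = -16848 - √(-160/11 - 810) = -16848 - √(-9070/11) = -16848 - I*√99770/11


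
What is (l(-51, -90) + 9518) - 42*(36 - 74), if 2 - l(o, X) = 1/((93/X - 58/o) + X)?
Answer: 509635762/45847 ≈ 11116.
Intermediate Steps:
l(o, X) = 2 - 1/(X - 58/o + 93/X) (l(o, X) = 2 - 1/((93/X - 58/o) + X) = 2 - 1/((-58/o + 93/X) + X) = 2 - 1/(X - 58/o + 93/X))
(l(-51, -90) + 9518) - 42*(36 - 74) = ((-116*(-90) + 186*(-51) - 1*(-90)*(-51) + 2*(-51)*(-90)²)/(-58*(-90) + 93*(-51) - 51*(-90)²) + 9518) - 42*(36 - 74) = ((10440 - 9486 - 4590 + 2*(-51)*8100)/(5220 - 4743 - 51*8100) + 9518) - 42*(-38) = ((10440 - 9486 - 4590 - 826200)/(5220 - 4743 - 413100) + 9518) + 1596 = (-829836/(-412623) + 9518) + 1596 = (-1/412623*(-829836) + 9518) + 1596 = (92204/45847 + 9518) + 1596 = 436463950/45847 + 1596 = 509635762/45847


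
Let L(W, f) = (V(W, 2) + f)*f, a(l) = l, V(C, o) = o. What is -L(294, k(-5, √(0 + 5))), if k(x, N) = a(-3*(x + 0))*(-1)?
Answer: -195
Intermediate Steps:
k(x, N) = 3*x (k(x, N) = -3*(x + 0)*(-1) = -3*x*(-1) = 3*x)
L(W, f) = f*(2 + f) (L(W, f) = (2 + f)*f = f*(2 + f))
-L(294, k(-5, √(0 + 5))) = -3*(-5)*(2 + 3*(-5)) = -(-15)*(2 - 15) = -(-15)*(-13) = -1*195 = -195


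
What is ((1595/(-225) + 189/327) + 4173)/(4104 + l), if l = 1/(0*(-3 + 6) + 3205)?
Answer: 13099879189/12903407901 ≈ 1.0152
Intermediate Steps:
l = 1/3205 (l = 1/(0*3 + 3205) = 1/(0 + 3205) = 1/3205 ≈ 0.00031201)
((1595/(-225) + 189/327) + 4173)/(4104 + l) = ((1595/(-225) + 189/327) + 4173)/(4104 + 1/3205) = ((1595*(-1/225) + 189*(1/327)) + 4173)/(13153321/3205) = ((-319/45 + 63/109) + 4173)*(3205/13153321) = (-31936/4905 + 4173)*(3205/13153321) = (20436629/4905)*(3205/13153321) = 13099879189/12903407901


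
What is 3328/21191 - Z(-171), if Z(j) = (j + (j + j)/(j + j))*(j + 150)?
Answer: -75648542/21191 ≈ -3569.8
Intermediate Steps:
Z(j) = (1 + j)*(150 + j) (Z(j) = (j + (2*j)/((2*j)))*(150 + j) = (j + (2*j)*(1/(2*j)))*(150 + j) = (j + 1)*(150 + j) = (1 + j)*(150 + j))
3328/21191 - Z(-171) = 3328/21191 - (150 + (-171)**2 + 151*(-171)) = 3328*(1/21191) - (150 + 29241 - 25821) = 3328/21191 - 1*3570 = 3328/21191 - 3570 = -75648542/21191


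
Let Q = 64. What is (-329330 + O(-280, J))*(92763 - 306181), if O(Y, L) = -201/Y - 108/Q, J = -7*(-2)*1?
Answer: 19679843926187/280 ≈ 7.0285e+10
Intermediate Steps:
J = 14 (J = 14*1 = 14)
O(Y, L) = -27/16 - 201/Y (O(Y, L) = -201/Y - 108/64 = -201/Y - 108*1/64 = -201/Y - 27/16 = -27/16 - 201/Y)
(-329330 + O(-280, J))*(92763 - 306181) = (-329330 + (-27/16 - 201/(-280)))*(92763 - 306181) = (-329330 + (-27/16 - 201*(-1/280)))*(-213418) = (-329330 + (-27/16 + 201/280))*(-213418) = (-329330 - 543/560)*(-213418) = -184425343/560*(-213418) = 19679843926187/280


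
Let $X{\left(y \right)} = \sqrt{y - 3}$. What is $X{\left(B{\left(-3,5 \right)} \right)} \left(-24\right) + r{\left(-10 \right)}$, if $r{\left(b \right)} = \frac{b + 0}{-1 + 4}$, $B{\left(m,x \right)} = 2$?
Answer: $- \frac{10}{3} - 24 i \approx -3.3333 - 24.0 i$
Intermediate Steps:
$X{\left(y \right)} = \sqrt{-3 + y}$
$r{\left(b \right)} = \frac{b}{3}$
$X{\left(B{\left(-3,5 \right)} \right)} \left(-24\right) + r{\left(-10 \right)} = \sqrt{-3 + 2} \left(-24\right) + \frac{1}{3} \left(-10\right) = \sqrt{-1} \left(-24\right) - \frac{10}{3} = i \left(-24\right) - \frac{10}{3} = - 24 i - \frac{10}{3} = - \frac{10}{3} - 24 i$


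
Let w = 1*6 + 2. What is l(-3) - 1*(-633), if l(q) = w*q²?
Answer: 705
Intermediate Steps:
w = 8 (w = 6 + 2 = 8)
l(q) = 8*q²
l(-3) - 1*(-633) = 8*(-3)² - 1*(-633) = 8*9 + 633 = 72 + 633 = 705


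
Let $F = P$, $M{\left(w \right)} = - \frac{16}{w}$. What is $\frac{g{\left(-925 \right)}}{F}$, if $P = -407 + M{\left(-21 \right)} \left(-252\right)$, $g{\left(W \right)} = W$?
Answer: $\frac{925}{599} \approx 1.5442$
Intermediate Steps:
$P = -599$ ($P = -407 + - \frac{16}{-21} \left(-252\right) = -407 + \left(-16\right) \left(- \frac{1}{21}\right) \left(-252\right) = -407 + \frac{16}{21} \left(-252\right) = -407 - 192 = -599$)
$F = -599$
$\frac{g{\left(-925 \right)}}{F} = - \frac{925}{-599} = \left(-925\right) \left(- \frac{1}{599}\right) = \frac{925}{599}$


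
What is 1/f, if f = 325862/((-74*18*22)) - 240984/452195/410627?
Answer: -2720634294234780/30253598002230283 ≈ -0.089928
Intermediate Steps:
f = -30253598002230283/2720634294234780 (f = 325862/((-1332*22)) - 240984*1/452195*(1/410627) = 325862/(-29304) - 240984/452195*1/410627 = 325862*(-1/29304) - 240984/185683476265 = -162931/14652 - 240984/185683476265 = -30253598002230283/2720634294234780 ≈ -11.120)
1/f = 1/(-30253598002230283/2720634294234780) = -2720634294234780/30253598002230283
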